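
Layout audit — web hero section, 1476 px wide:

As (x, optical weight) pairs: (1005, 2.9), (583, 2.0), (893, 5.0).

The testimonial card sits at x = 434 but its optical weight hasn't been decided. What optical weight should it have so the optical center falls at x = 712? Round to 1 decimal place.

Fixed elements: Σw = 2.9 + 2.0 + 5.0 = 9.9, Σw·x = 2.9·1005 + 2.0·583 + 5.0·893 = 8545.5.
Set Σw·x/Σw = 712: (8545.5 + 434w) = 712·(9.9 + w).
So w = (712·9.9 − 8545.5)/(434 − 712) = -1496.7/-278 ≈ 5.38.

w ≈ 5.4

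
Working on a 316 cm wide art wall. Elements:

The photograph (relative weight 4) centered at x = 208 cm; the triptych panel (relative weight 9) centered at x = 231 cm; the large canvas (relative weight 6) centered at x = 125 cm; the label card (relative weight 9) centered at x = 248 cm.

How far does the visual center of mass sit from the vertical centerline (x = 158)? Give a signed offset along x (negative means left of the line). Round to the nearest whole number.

Σw = 4 + 9 + 6 + 9 = 28.
x: (4·208 + 9·231 + 6·125 + 9·248) / 28 = 5893 / 28 ≈ 210.46
Difference: 210.46 − 158 ≈ 52.46.

≈ 52 cm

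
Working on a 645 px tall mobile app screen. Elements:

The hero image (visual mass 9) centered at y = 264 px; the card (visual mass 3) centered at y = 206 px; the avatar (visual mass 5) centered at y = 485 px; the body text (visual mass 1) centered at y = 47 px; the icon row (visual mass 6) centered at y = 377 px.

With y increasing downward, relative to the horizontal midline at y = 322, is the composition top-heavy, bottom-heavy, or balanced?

Σw = 9 + 3 + 5 + 1 + 6 = 24.
Σw·y = 9·264 + 3·206 + 5·485 + 1·47 + 6·377 = 7728, so ȳ = 7728/24 ≈ 322.00.
322.00 = 322 exactly: balanced.

balanced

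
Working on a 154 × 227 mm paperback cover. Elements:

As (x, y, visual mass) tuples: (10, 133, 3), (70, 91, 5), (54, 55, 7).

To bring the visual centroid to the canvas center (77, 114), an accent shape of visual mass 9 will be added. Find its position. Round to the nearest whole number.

(121, 166)

New total weight: (3 + 5 + 7) + 9 = 24.
x: need Σw·x = 24·77 = 1848. Existing = 3·10 + 5·70 + 7·54 = 758. Remainder 1090 / 9 ≈ 121.11.
y: need Σw·y = 24·114 = 2736. Existing = 3·133 + 5·91 + 7·55 = 1239. Remainder 1497 / 9 ≈ 166.33.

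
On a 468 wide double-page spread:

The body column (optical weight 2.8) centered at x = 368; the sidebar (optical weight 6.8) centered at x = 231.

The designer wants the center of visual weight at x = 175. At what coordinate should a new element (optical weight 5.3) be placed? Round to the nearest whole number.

After adding the new element, total weight = 2.8 + 6.8 + 5.3 = 14.9.
Along x: (2601.2 + 5.3·x) / 14.9 = 175 (existing moment 2.8·368 + 6.8·231 = 2601.2) ⇒ x = (2607.5 − 2601.2) / 5.3 ≈ 1.19.

x ≈ 1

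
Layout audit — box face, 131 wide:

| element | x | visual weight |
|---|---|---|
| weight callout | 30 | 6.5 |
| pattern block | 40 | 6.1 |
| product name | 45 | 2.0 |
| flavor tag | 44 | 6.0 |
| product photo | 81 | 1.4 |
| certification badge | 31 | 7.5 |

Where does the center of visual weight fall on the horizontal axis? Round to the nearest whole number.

Σw = 6.5 + 6.1 + 2.0 + 6.0 + 1.4 + 7.5 = 29.5.
Σw·x = 1138.9; x̄ = 1138.9/29.5 ≈ 38.61.

x ≈ 39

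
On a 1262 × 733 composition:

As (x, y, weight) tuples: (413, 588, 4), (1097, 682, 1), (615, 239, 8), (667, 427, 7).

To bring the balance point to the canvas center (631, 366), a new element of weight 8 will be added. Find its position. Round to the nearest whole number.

(666, 289)

With the new element, Σw becomes 4 + 1 + 8 + 7 + 8 = 28.
x: need Σw·x = 28·631 = 17668. Existing = 4·413 + 1·1097 + 8·615 + 7·667 = 12338. Remainder 5330 / 8 ≈ 666.25.
y: need Σw·y = 28·366 = 10248. Existing = 4·588 + 1·682 + 8·239 + 7·427 = 7935. Remainder 2313 / 8 ≈ 289.12.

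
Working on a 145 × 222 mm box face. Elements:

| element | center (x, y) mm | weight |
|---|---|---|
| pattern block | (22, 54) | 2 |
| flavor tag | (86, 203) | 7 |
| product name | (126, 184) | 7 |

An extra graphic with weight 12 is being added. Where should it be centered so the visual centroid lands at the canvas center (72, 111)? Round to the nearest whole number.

After adding the extra graphic, total weight = 2 + 7 + 7 + 12 = 28.
Along x: (1528 + 12·x) / 28 = 72 (existing moment 2·22 + 7·86 + 7·126 = 1528) ⇒ x = (2016 − 1528) / 12 ≈ 40.67.
Along y: (2817 + 12·y) / 28 = 111 (existing moment 2·54 + 7·203 + 7·184 = 2817) ⇒ y = (3108 − 2817) / 12 ≈ 24.25.

(41, 24)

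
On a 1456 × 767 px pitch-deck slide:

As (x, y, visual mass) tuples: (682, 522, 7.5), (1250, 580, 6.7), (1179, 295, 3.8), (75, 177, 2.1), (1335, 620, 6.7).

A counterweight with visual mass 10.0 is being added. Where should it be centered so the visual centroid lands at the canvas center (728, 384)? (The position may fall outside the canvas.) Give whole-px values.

(-28, 68)

With the counterweight, Σw becomes 7.5 + 6.7 + 3.8 + 2.1 + 6.7 + 10.0 = 36.8.
Along x: (27072.2 + 10.0·x) / 36.8 = 728 (existing moment 7.5·682 + 6.7·1250 + 3.8·1179 + 2.1·75 + 6.7·1335 = 27072.2) ⇒ x = (26790.4 − 27072.2) / 10.0 ≈ -28.18.
Along y: (13447.7 + 10.0·y) / 36.8 = 384 (existing moment 7.5·522 + 6.7·580 + 3.8·295 + 2.1·177 + 6.7·620 = 13447.7) ⇒ y = (14131.2 − 13447.7) / 10.0 ≈ 68.35.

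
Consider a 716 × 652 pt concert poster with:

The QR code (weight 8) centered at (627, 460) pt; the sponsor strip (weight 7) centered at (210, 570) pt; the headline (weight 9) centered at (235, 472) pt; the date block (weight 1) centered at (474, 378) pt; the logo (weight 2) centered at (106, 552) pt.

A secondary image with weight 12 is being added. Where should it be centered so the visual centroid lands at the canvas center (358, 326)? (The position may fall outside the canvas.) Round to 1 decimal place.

(389.6, -57.2)

After adding the secondary image, total weight = 8 + 7 + 9 + 1 + 2 + 12 = 39.
Along x: (9287 + 12·x) / 39 = 358 (existing moment 8·627 + 7·210 + 9·235 + 1·474 + 2·106 = 9287) ⇒ x = (13962 − 9287) / 12 ≈ 389.58.
Along y: (13400 + 12·y) / 39 = 326 (existing moment 8·460 + 7·570 + 9·472 + 1·378 + 2·552 = 13400) ⇒ y = (12714 − 13400) / 12 ≈ -57.17.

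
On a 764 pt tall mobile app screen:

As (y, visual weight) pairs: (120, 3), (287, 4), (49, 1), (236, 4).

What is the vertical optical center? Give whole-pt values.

y ≈ 208

Σw = 3 + 4 + 1 + 4 = 12.
Σw·y = 3·120 + 4·287 + 1·49 + 4·236 = 2501, so ȳ = 2501/12 ≈ 208.42.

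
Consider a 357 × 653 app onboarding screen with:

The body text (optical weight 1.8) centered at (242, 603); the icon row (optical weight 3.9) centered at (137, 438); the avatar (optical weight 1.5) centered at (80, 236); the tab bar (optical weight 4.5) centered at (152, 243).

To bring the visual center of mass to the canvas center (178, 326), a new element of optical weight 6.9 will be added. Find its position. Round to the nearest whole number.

(223, 264)

New total weight: (1.8 + 3.9 + 1.5 + 4.5) + 6.9 = 18.6.
Along x: (1773.9 + 6.9·x) / 18.6 = 178 (existing moment 1.8·242 + 3.9·137 + 1.5·80 + 4.5·152 = 1773.9) ⇒ x = (3310.8 − 1773.9) / 6.9 ≈ 222.74.
Along y: (4241.1 + 6.9·y) / 18.6 = 326 (existing moment 1.8·603 + 3.9·438 + 1.5·236 + 4.5·243 = 4241.1) ⇒ y = (6063.6 − 4241.1) / 6.9 ≈ 264.13.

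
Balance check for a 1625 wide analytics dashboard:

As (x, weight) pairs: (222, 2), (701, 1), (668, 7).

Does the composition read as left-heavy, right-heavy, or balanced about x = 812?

Σw = 2 + 1 + 7 = 10.
x-moment: 2·222 + 1·701 + 7·668 = 5821; centroid 5821/10 ≈ 582.10.
582.1 lies left of the midline 812, so the layout is left-heavy.

left-heavy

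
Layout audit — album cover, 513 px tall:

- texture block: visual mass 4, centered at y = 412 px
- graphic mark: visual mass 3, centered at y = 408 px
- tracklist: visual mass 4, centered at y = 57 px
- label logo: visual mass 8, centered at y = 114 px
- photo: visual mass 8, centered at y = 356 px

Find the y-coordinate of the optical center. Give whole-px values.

y ≈ 254

Σw = 4 + 3 + 4 + 8 + 8 = 27.
y: (4·412 + 3·408 + 4·57 + 8·114 + 8·356) / 27 = 6860 / 27 ≈ 254.07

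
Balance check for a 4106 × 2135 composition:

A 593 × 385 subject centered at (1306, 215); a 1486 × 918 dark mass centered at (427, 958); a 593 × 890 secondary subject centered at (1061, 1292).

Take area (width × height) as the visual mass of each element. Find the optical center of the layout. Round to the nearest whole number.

(679, 961)

Areas: subject 593·385 = 228305, dark mass 1486·918 = 1364148, secondary subject 593·890 = 527770. Total weight = 2120223.
x-moment: 228305·1306 + 1364148·427 + 527770·1061 = 1440621496; centroid 1440621496/2120223 ≈ 679.47.
y-moment: 228305·215 + 1364148·958 + 527770·1292 = 2037818199; centroid 2037818199/2120223 ≈ 961.13.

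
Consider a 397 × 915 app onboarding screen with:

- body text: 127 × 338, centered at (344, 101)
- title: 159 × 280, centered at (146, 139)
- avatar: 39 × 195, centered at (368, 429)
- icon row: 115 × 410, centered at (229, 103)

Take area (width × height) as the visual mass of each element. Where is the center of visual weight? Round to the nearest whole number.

(245, 131)

Areas → weights: body text 127·338 = 42926, title 159·280 = 44520, avatar 39·195 = 7605, icon row 115·410 = 47150; Σw = 142201.
x-moment: 42926·344 + 44520·146 + 7605·368 + 47150·229 = 34862454; centroid 34862454/142201 ≈ 245.16.
y-moment: 42926·101 + 44520·139 + 7605·429 + 47150·103 = 18642801; centroid 18642801/142201 ≈ 131.10.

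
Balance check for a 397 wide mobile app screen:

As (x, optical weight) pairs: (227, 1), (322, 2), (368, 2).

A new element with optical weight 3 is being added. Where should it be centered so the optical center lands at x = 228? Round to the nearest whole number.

New total weight: (1 + 2 + 2) + 3 = 8.
x: target moment 8×228 = 1824; current 1·227 + 2·322 + 2·368 = 1607; the new element supplies 217, so x = 217/3 ≈ 72.33.

x ≈ 72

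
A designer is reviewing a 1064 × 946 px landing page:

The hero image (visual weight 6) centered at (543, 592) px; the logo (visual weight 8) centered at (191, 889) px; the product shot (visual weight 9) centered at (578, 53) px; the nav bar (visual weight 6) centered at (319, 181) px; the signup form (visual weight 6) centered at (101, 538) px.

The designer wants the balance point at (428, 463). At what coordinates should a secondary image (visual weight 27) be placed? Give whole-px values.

With the secondary image, Σw becomes 6 + 8 + 9 + 6 + 6 + 27 = 62.
x: need Σw·x = 62·428 = 26536. Existing = 6·543 + 8·191 + 9·578 + 6·319 + 6·101 = 12508. Remainder 14028 / 27 ≈ 519.56.
y: need Σw·y = 62·463 = 28706. Existing = 6·592 + 8·889 + 9·53 + 6·181 + 6·538 = 15455. Remainder 13251 / 27 ≈ 490.78.

(520, 491)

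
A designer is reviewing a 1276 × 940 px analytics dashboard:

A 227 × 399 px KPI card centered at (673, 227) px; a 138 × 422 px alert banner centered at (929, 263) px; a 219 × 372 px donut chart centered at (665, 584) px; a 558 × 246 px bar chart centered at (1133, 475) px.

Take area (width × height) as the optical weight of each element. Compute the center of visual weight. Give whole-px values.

Areas: KPI card 227·399 = 90573, alert banner 138·422 = 58236, donut chart 219·372 = 81468, bar chart 558·246 = 137268. Total weight = 367545.
x-moment: 90573·673 + 58236·929 + 81468·665 + 137268·1133 = 324757737; centroid 324757737/367545 ≈ 883.59.
y-moment: 90573·227 + 58236·263 + 81468·584 + 137268·475 = 148655751; centroid 148655751/367545 ≈ 404.46.

(884, 404)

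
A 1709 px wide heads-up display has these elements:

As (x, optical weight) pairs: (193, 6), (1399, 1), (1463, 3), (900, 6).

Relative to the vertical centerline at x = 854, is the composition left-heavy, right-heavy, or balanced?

left-heavy

Weights sum to 6 + 1 + 3 + 6 = 16.
x-moment: 6·193 + 1·1399 + 3·1463 + 6·900 = 12346; centroid 12346/16 ≈ 771.62.
771.6 vs midline 854 → left-heavy.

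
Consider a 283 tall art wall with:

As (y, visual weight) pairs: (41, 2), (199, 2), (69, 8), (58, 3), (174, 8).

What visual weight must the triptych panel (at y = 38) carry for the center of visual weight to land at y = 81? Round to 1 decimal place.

Fixed elements: Σw = 2 + 2 + 8 + 3 + 8 = 23, Σw·y = 2·41 + 2·199 + 8·69 + 3·58 + 8·174 = 2598.
Balance at y = 81 requires (2598 + w·38) / (23 + w) = 81.
Solving: w = (81·23 − 2598) / (38 − 81) = -735 / -43 ≈ 17.09.

w ≈ 17.1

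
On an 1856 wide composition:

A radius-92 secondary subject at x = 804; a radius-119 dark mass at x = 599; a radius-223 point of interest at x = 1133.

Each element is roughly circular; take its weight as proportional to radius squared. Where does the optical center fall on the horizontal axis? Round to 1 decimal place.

x ≈ 990.0

Weights ∝ r²: secondary subject 92² = 8464, dark mass 119² = 14161, point of interest 223² = 49729; Σw = 72354.
x-moment: 8464·804 + 14161·599 + 49729·1133 = 71630452; centroid 71630452/72354 ≈ 990.00.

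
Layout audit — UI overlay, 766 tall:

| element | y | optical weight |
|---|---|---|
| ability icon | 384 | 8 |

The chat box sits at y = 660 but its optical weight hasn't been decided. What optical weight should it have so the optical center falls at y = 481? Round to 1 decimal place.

w ≈ 4.3

The single fixed element contributes weight 8, moment 8·384 = 3072.
Set Σw·y/Σw = 481: (3072 + 660w) = 481·(8 + w).
So w = (481·8 − 3072)/(660 − 481) = 776/179 ≈ 4.34.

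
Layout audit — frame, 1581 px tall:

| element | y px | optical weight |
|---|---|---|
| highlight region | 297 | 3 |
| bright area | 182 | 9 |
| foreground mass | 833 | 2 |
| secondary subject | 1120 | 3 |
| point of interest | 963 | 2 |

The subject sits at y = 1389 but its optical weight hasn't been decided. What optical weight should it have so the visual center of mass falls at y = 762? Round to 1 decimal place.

Fixed elements: Σw = 3 + 9 + 2 + 3 + 2 = 19, Σw·y = 3·297 + 9·182 + 2·833 + 3·1120 + 2·963 = 9481.
For the centroid to hit 762: (9481 + w·1389) / (19 + w) = 762.
Solving: w = (762·19 − 9481) / (1389 − 762) = 4997 / 627 ≈ 7.97.

w ≈ 8.0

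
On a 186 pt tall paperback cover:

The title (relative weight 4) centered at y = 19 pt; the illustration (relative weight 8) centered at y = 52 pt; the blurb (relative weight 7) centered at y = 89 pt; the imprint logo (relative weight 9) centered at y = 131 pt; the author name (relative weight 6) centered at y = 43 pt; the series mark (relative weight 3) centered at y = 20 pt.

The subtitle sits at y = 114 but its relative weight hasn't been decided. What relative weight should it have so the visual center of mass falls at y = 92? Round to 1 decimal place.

w ≈ 36.0

Existing Σw = 37 (4 + 8 + 7 + 9 + 6 + 3); existing moment 4·19 + 8·52 + 7·89 + 9·131 + 6·43 + 3·20 = 2612.
Balance at y = 92 requires (2612 + w·114) / (37 + w) = 92.
Rearranging, w·(114 − 92) = 92·37 − 2612 = 792, so w ≈ 792/22 = 36.00.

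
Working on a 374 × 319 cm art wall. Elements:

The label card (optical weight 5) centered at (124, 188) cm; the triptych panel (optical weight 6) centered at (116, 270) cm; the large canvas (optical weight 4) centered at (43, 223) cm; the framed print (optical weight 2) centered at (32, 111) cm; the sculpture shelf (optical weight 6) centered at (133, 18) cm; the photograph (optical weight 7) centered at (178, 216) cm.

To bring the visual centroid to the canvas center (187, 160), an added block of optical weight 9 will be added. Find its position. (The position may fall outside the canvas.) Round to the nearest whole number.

After adding the added block, total weight = 5 + 6 + 4 + 2 + 6 + 7 + 9 = 39.
x: target moment 39×187 = 7293; current 5·124 + 6·116 + 4·43 + 2·32 + 6·133 + 7·178 = 3596; the added block supplies 3697, so x = 3697/9 ≈ 410.78.
y: target moment 39×160 = 6240; current 5·188 + 6·270 + 4·223 + 2·111 + 6·18 + 7·216 = 5294; the added block supplies 946, so y = 946/9 ≈ 105.11.

(411, 105)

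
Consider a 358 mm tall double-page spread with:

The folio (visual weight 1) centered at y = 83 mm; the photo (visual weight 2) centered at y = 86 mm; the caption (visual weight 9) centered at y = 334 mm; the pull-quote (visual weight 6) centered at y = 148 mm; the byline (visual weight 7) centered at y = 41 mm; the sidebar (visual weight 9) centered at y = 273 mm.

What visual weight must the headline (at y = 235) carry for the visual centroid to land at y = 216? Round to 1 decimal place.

w ≈ 23.7

Known weights sum to 1 + 2 + 9 + 6 + 7 + 9 = 34; their moment is 1·83 + 2·86 + 9·334 + 6·148 + 7·41 + 9·273 = 6893.
Set Σw·y/Σw = 216: (6893 + 235w) = 216·(34 + w).
So w = (216·34 − 6893)/(235 − 216) = 451/19 ≈ 23.74.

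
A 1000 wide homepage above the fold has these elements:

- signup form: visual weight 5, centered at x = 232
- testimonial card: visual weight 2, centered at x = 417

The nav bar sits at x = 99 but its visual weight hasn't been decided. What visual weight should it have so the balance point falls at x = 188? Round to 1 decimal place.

w ≈ 7.6

Existing Σw = 7 (5 + 2); existing moment 5·232 + 2·417 = 1994.
Set Σw·x/Σw = 188: (1994 + 99w) = 188·(7 + w).
Rearranging, w·(99 − 188) = 188·7 − 1994 = -678, so w ≈ -678/-89 = 7.62.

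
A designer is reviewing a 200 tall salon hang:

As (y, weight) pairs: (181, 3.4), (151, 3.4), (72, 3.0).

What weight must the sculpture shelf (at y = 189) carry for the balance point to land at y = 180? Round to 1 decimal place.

w ≈ 46.6

Fixed elements: Σw = 3.4 + 3.4 + 3.0 = 9.8, Σw·y = 3.4·181 + 3.4·151 + 3.0·72 = 1344.8.
Set Σw·y/Σw = 180: (1344.8 + 189w) = 180·(9.8 + w).
Rearranging, w·(189 − 180) = 180·9.8 − 1344.8 = 419.2, so w ≈ 419.2/9 = 46.58.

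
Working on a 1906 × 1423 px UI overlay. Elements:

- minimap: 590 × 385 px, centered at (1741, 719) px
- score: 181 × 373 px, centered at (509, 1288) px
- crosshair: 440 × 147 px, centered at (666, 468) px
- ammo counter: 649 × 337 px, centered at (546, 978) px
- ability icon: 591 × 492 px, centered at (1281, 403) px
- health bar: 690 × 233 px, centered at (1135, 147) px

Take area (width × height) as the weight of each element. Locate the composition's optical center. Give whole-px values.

Areas → weights: minimap 590·385 = 227150, score 181·373 = 67513, crosshair 440·147 = 64680, ammo counter 649·337 = 218713, ability icon 591·492 = 290772, health bar 690·233 = 160770; Σw = 1029598.
x: (227150·1741 + 67513·509 + 64680·666 + 218713·546 + 290772·1281 + 160770·1135) / 1029598 = 1147279327 / 1029598 ≈ 1114.30
y: (227150·719 + 67513·1288 + 64680·468 + 218713·978 + 290772·403 + 160770·147) / 1029598 = 635263454 / 1029598 ≈ 617.00

(1114, 617)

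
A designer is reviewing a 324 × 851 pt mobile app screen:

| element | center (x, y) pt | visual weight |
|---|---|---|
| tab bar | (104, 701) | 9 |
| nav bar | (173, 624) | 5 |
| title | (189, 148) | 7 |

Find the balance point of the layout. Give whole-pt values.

(149, 498)

Σw = 9 + 5 + 7 = 21.
x-moment: 9·104 + 5·173 + 7·189 = 3124; centroid 3124/21 ≈ 148.76.
y-moment: 9·701 + 5·624 + 7·148 = 10465; centroid 10465/21 ≈ 498.33.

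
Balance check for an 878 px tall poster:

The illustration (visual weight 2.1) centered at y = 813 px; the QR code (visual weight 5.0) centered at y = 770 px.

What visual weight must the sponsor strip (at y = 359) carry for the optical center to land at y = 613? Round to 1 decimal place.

Existing Σw = 7.1 (2.1 + 5.0); existing moment 2.1·813 + 5.0·770 = 5557.3.
Set Σw·y/Σw = 613: (5557.3 + 359w) = 613·(7.1 + w).
Rearranging, w·(359 − 613) = 613·7.1 − 5557.3 = -1205.0, so w ≈ -1205.0/-254 = 4.74.

w ≈ 4.7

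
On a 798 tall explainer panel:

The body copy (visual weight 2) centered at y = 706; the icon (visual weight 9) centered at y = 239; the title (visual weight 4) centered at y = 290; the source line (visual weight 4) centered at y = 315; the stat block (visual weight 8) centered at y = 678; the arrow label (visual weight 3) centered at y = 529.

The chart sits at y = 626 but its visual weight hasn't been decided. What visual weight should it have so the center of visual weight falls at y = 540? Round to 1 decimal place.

Fixed elements: Σw = 2 + 9 + 4 + 4 + 8 + 3 = 30, Σw·y = 2·706 + 9·239 + 4·290 + 4·315 + 8·678 + 3·529 = 12994.
Balance at y = 540 requires (12994 + w·626) / (30 + w) = 540.
Solving: w = (540·30 − 12994) / (626 − 540) = 3206 / 86 ≈ 37.28.

w ≈ 37.3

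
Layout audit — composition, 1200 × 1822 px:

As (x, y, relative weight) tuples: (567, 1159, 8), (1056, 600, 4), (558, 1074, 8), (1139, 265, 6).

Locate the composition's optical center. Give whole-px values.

Weights sum to 8 + 4 + 8 + 6 = 26.
Σw·x = 8·567 + 4·1056 + 8·558 + 6·1139 = 20058, so x̄ = 20058/26 ≈ 771.46.
Σw·y = 8·1159 + 4·600 + 8·1074 + 6·265 = 21854, so ȳ = 21854/26 ≈ 840.54.

(771, 841)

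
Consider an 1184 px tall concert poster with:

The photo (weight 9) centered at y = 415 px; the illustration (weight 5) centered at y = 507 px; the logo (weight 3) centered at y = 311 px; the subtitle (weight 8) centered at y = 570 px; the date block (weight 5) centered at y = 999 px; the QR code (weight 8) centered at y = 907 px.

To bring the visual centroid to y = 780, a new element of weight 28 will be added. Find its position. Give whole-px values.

After adding the new element, total weight = 9 + 5 + 3 + 8 + 5 + 8 + 28 = 66.
y: target moment 66×780 = 51480; current 9·415 + 5·507 + 3·311 + 8·570 + 5·999 + 8·907 = 24014; the new element supplies 27466, so y = 27466/28 ≈ 980.93.

y ≈ 981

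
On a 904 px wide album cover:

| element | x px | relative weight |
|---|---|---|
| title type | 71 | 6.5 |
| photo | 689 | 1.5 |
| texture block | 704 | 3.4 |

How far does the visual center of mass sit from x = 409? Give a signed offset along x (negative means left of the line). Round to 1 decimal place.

Total weight = 6.5 + 1.5 + 3.4 = 11.4.
x: (6.5·71 + 1.5·689 + 3.4·704) / 11.4 = 3888.6 / 11.4 ≈ 341.11
Against x = 409, that's 341.11 − 409 = -67.89.

≈ -67.9 px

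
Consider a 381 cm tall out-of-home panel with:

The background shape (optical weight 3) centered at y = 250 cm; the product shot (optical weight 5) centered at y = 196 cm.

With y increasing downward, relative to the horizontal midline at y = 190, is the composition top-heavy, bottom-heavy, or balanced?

Total weight = 3 + 5 = 8.
Σw·y = 3·250 + 5·196 = 1730, so ȳ = 1730/8 ≈ 216.25.
Since 216.2 is below (larger y than) 190, the composition reads bottom-heavy.

bottom-heavy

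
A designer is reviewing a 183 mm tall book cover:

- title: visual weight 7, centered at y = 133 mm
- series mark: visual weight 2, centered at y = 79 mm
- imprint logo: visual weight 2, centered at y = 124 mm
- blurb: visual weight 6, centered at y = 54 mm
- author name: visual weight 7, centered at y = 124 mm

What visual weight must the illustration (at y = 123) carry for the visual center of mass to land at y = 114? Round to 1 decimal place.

Fixed elements: Σw = 7 + 2 + 2 + 6 + 7 = 24, Σw·y = 7·133 + 2·79 + 2·124 + 6·54 + 7·124 = 2529.
Balance at y = 114 requires (2529 + w·123) / (24 + w) = 114.
Solving: w = (114·24 − 2529) / (123 − 114) = 207 / 9 ≈ 23.00.

w ≈ 23.0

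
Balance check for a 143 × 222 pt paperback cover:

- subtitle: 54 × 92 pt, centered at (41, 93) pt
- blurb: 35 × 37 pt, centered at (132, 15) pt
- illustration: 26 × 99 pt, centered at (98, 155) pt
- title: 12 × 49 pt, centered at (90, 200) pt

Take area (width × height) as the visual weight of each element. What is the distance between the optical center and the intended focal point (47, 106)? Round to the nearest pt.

≈ 25 pt

Areas → weights: subtitle 54·92 = 4968, blurb 35·37 = 1295, illustration 26·99 = 2574, title 12·49 = 588; Σw = 9425.
x-moment: 4968·41 + 1295·132 + 2574·98 + 588·90 = 679800; centroid 679800/9425 ≈ 72.13.
y-moment: 4968·93 + 1295·15 + 2574·155 + 588·200 = 998019; centroid 998019/9425 ≈ 105.89.
Offset from (47, 106): Δx ≈ 25.13, Δy ≈ -0.11; distance = √(Δx² + Δy²) ≈ 25.13.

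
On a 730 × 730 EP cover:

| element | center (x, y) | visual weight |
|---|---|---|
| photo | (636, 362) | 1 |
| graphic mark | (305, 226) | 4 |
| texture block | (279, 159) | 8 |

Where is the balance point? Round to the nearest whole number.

(314, 195)

Total weight = 1 + 4 + 8 = 13.
x-moment: 1·636 + 4·305 + 8·279 = 4088; centroid 4088/13 ≈ 314.46.
y-moment: 1·362 + 4·226 + 8·159 = 2538; centroid 2538/13 ≈ 195.23.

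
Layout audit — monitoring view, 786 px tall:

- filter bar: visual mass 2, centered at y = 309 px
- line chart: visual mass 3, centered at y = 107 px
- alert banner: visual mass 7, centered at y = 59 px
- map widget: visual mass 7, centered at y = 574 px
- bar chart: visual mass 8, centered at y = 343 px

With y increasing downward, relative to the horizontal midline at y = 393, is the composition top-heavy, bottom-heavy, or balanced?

Total weight = 2 + 3 + 7 + 7 + 8 = 27.
Σw·y = 2·309 + 3·107 + 7·59 + 7·574 + 8·343 = 8114, so ȳ = 8114/27 ≈ 300.52.
300.5 lies above (smaller y than) the midline 393, so the layout is top-heavy.

top-heavy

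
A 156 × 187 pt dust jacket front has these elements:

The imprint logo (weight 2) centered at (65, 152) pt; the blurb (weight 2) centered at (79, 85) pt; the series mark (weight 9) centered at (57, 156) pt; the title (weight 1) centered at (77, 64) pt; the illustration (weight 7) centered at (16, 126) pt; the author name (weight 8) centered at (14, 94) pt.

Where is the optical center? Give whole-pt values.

(38, 123)

Σw = 2 + 2 + 9 + 1 + 7 + 8 = 29.
x: moment 1102 / weight 29 ≈ 38.00
y: moment 3576 / weight 29 ≈ 123.31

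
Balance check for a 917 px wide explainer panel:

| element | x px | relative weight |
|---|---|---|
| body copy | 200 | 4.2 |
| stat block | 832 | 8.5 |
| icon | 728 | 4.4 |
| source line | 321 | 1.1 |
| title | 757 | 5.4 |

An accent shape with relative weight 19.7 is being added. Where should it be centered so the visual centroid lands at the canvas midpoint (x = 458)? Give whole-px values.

x ≈ 217

After adding the accent shape, total weight = 4.2 + 8.5 + 4.4 + 1.1 + 5.4 + 19.7 = 43.3.
x: need Σw·x = 43.3·458 = 19831.4. Existing = 4.2·200 + 8.5·832 + 4.4·728 + 1.1·321 + 5.4·757 = 15556.1. Remainder 4275.3 / 19.7 ≈ 217.02.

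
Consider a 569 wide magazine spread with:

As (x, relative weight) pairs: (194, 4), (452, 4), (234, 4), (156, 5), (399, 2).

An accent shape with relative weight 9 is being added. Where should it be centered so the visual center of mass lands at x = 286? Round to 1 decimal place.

x ≈ 323.3

After adding the accent shape, total weight = 4 + 4 + 4 + 5 + 2 + 9 = 28.
x: need Σw·x = 28·286 = 8008. Existing = 4·194 + 4·452 + 4·234 + 5·156 + 2·399 = 5098. Remainder 2910 / 9 ≈ 323.33.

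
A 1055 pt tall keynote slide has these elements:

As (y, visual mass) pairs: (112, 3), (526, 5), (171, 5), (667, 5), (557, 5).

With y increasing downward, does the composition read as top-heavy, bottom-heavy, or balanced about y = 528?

Total weight = 3 + 5 + 5 + 5 + 5 = 23.
y: (3·112 + 5·526 + 5·171 + 5·667 + 5·557) / 23 = 9941 / 23 ≈ 432.22
432.2 lies above (smaller y than) the midline 528, so the layout is top-heavy.

top-heavy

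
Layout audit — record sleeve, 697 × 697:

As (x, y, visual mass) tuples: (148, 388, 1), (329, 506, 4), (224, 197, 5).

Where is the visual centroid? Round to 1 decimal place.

(258.4, 339.7)

Σw = 1 + 4 + 5 = 10.
Σw·x = 1·148 + 4·329 + 5·224 = 2584, so x̄ = 2584/10 ≈ 258.40.
Σw·y = 1·388 + 4·506 + 5·197 = 3397, so ȳ = 3397/10 ≈ 339.70.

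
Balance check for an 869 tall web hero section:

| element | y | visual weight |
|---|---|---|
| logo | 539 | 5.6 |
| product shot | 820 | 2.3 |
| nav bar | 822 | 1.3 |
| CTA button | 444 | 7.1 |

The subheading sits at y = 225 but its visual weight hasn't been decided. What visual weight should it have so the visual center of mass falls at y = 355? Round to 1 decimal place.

Fixed elements: Σw = 5.6 + 2.3 + 1.3 + 7.1 = 16.3, Σw·y = 5.6·539 + 2.3·820 + 1.3·822 + 7.1·444 = 9125.4.
Balance at y = 355 requires (9125.4 + w·225) / (16.3 + w) = 355.
Rearranging, w·(225 − 355) = 355·16.3 − 9125.4 = -3338.9, so w ≈ -3338.9/-130 = 25.68.

w ≈ 25.7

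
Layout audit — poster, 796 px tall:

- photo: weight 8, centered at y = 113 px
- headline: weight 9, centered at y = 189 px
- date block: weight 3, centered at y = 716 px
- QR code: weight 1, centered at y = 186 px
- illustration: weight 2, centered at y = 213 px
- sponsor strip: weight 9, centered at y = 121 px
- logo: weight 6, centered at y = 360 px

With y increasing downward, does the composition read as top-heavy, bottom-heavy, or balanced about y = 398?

Σw = 8 + 9 + 3 + 1 + 2 + 9 + 6 = 38.
y: moment 8614 / weight 38 ≈ 226.68
226.7 vs midline 398 → top-heavy.

top-heavy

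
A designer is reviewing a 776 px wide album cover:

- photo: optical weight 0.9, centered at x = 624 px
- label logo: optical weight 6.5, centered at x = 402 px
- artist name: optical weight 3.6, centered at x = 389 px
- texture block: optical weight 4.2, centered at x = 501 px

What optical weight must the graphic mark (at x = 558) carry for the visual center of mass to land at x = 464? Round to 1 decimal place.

w ≈ 4.0

Fixed elements: Σw = 0.9 + 6.5 + 3.6 + 4.2 = 15.2, Σw·x = 0.9·624 + 6.5·402 + 3.6·389 + 4.2·501 = 6679.2.
For the centroid to hit 464: (6679.2 + w·558) / (15.2 + w) = 464.
Rearranging, w·(558 − 464) = 464·15.2 − 6679.2 = 373.6, so w ≈ 373.6/94 = 3.97.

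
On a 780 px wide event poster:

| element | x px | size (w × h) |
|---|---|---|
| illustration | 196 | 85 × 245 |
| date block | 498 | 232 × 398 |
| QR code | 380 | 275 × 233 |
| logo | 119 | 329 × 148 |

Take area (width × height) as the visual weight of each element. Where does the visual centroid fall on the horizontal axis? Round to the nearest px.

x ≈ 355

Areas: illustration 85·245 = 20825, date block 232·398 = 92336, QR code 275·233 = 64075, logo 329·148 = 48692. Total weight = 225928.
x: (20825·196 + 92336·498 + 64075·380 + 48692·119) / 225928 = 80207876 / 225928 ≈ 355.02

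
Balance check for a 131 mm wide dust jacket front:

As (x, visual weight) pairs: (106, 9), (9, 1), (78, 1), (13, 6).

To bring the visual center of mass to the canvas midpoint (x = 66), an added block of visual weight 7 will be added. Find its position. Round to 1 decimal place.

x ≈ 66.4

After adding the added block, total weight = 9 + 1 + 1 + 6 + 7 = 24.
x: target moment 24×66 = 1584; current 9·106 + 1·9 + 1·78 + 6·13 = 1119; the added block supplies 465, so x = 465/7 ≈ 66.43.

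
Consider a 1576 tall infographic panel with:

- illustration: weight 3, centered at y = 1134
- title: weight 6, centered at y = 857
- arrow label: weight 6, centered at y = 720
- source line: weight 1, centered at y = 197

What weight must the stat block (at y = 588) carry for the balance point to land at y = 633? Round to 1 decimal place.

w ≈ 65.2

Known weights sum to 3 + 6 + 6 + 1 = 16; their moment is 3·1134 + 6·857 + 6·720 + 1·197 = 13061.
Balance at y = 633 requires (13061 + w·588) / (16 + w) = 633.
Rearranging, w·(588 − 633) = 633·16 − 13061 = -2933, so w ≈ -2933/-45 = 65.18.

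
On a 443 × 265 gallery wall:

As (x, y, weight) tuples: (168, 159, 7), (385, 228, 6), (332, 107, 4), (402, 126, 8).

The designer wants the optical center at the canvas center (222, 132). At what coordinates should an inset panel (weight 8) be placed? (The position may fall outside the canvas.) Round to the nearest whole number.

After adding the inset panel, total weight = 7 + 6 + 4 + 8 + 8 = 33.
x: need Σw·x = 33·222 = 7326. Existing = 7·168 + 6·385 + 4·332 + 8·402 = 8030. Remainder -704 / 8 ≈ -88.00.
y: need Σw·y = 33·132 = 4356. Existing = 7·159 + 6·228 + 4·107 + 8·126 = 3917. Remainder 439 / 8 ≈ 54.88.

(-88, 55)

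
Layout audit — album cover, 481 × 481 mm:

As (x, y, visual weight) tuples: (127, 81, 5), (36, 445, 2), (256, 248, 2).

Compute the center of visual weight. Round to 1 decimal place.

Weights sum to 5 + 2 + 2 = 9.
x-moment: 5·127 + 2·36 + 2·256 = 1219; centroid 1219/9 ≈ 135.44.
y-moment: 5·81 + 2·445 + 2·248 = 1791; centroid 1791/9 ≈ 199.00.

(135.4, 199.0)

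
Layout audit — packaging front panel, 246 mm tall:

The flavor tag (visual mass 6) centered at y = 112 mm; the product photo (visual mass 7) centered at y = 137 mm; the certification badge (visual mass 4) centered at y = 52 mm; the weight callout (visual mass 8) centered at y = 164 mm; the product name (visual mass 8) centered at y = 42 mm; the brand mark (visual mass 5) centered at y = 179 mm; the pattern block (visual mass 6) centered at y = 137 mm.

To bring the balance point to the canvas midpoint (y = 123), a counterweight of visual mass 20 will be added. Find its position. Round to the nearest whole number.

y ≈ 133

After adding the counterweight, total weight = 6 + 7 + 4 + 8 + 8 + 5 + 6 + 20 = 64.
Along y: (5204 + 20·y) / 64 = 123 (existing moment 6·112 + 7·137 + 4·52 + 8·164 + 8·42 + 5·179 + 6·137 = 5204) ⇒ y = (7872 − 5204) / 20 ≈ 133.40.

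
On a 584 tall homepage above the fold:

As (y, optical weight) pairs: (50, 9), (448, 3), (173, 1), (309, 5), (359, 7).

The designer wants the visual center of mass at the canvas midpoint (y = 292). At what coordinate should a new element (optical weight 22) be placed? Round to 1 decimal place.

y ≈ 350.0

New total weight: (9 + 3 + 1 + 5 + 7) + 22 = 47.
Along y: (6025 + 22·y) / 47 = 292 (existing moment 9·50 + 3·448 + 1·173 + 5·309 + 7·359 = 6025) ⇒ y = (13724 − 6025) / 22 ≈ 349.95.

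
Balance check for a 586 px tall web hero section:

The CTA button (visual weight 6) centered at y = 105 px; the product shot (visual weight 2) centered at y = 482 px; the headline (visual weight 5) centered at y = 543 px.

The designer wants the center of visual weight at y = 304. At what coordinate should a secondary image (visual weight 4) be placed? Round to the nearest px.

With the secondary image, Σw becomes 6 + 2 + 5 + 4 = 17.
y: need Σw·y = 17·304 = 5168. Existing = 6·105 + 2·482 + 5·543 = 4309. Remainder 859 / 4 ≈ 214.75.

y ≈ 215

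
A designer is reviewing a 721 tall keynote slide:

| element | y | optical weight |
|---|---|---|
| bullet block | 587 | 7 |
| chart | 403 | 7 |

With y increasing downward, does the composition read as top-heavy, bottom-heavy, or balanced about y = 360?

bottom-heavy

Weights sum to 7 + 7 = 14.
Σw·y = 7·587 + 7·403 = 6930, so ȳ = 6930/14 ≈ 495.00.
Since 495.0 is below (larger y than) 360, the composition reads bottom-heavy.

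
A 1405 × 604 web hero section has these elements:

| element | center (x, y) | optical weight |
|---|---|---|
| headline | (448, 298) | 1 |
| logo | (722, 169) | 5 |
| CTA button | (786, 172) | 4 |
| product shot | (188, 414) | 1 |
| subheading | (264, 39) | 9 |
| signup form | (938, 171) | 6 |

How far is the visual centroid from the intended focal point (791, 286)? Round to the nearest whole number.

≈ 247

Weights sum to 1 + 5 + 4 + 1 + 9 + 6 = 26.
Σw·x = 15394; x̄ = 15394/26 ≈ 592.08.
y: moment 3622 / weight 26 ≈ 139.31
From (791, 286): dx = -198.92, dy = -146.69, so the distance is √(dx²+dy²) ≈ 247.16.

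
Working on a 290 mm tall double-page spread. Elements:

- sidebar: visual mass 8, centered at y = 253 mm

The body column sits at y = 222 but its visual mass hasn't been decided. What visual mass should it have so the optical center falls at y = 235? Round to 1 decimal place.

Known: weight 8 with moment 8·253 = 2024.
Balance at y = 235 requires (2024 + w·222) / (8 + w) = 235.
Rearranging, w·(222 − 235) = 235·8 − 2024 = -144, so w ≈ -144/-13 = 11.08.

w ≈ 11.1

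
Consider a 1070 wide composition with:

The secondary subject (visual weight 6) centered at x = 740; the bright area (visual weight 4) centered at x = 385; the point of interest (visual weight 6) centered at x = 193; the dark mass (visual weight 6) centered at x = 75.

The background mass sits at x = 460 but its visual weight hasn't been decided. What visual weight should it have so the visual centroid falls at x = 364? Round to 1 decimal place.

w ≈ 4.4

Fixed elements: Σw = 6 + 4 + 6 + 6 = 22, Σw·x = 6·740 + 4·385 + 6·193 + 6·75 = 7588.
For the centroid to hit 364: (7588 + w·460) / (22 + w) = 364.
Solving: w = (364·22 − 7588) / (460 − 364) = 420 / 96 ≈ 4.37.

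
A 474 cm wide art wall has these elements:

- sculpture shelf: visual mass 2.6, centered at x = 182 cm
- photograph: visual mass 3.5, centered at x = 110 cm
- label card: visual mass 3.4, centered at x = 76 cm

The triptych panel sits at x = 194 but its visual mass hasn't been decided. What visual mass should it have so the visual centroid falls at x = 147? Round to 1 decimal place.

Known weights sum to 2.6 + 3.5 + 3.4 = 9.5; their moment is 2.6·182 + 3.5·110 + 3.4·76 = 1116.6.
Set Σw·x/Σw = 147: (1116.6 + 194w) = 147·(9.5 + w).
Solving: w = (147·9.5 − 1116.6) / (194 − 147) = 279.9 / 47 ≈ 5.96.

w ≈ 6.0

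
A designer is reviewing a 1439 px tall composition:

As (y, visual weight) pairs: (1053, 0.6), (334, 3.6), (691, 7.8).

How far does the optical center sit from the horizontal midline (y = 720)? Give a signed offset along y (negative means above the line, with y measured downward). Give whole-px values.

≈ -118 px

Σw = 0.6 + 3.6 + 7.8 = 12.0.
Σw·y = 0.6·1053 + 3.6·334 + 7.8·691 = 7224.0, so ȳ = 7224.0/12.0 ≈ 602.00.
Against y = 720, that's 602.00 − 720 = -118.00.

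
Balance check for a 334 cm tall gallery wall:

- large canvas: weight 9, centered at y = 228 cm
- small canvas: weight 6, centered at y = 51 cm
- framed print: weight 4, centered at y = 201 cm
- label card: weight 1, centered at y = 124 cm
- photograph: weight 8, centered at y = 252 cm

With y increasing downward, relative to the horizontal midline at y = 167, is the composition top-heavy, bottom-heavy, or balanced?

Σw = 9 + 6 + 4 + 1 + 8 = 28.
Σw·y = 9·228 + 6·51 + 4·201 + 1·124 + 8·252 = 5302, so ȳ = 5302/28 ≈ 189.36.
Since 189.4 is below (larger y than) 167, the composition reads bottom-heavy.

bottom-heavy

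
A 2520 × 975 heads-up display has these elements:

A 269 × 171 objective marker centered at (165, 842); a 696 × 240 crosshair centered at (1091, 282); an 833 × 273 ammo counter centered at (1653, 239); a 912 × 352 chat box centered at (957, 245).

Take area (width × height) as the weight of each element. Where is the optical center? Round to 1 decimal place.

Areas: objective marker 269·171 = 45999, crosshair 696·240 = 167040, ammo counter 833·273 = 227409, chat box 912·352 = 321024. Total weight = 761472.
x-moment: 45999·165 + 167040·1091 + 227409·1653 + 321024·957 = 872957520; centroid 872957520/761472 ≈ 1146.41.
y-moment: 45999·842 + 167040·282 + 227409·239 + 321024·245 = 218838069; centroid 218838069/761472 ≈ 287.39.

(1146.4, 287.4)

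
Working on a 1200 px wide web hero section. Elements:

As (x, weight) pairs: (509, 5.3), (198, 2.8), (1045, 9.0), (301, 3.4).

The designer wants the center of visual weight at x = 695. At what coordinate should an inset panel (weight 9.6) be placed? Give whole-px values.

After adding the inset panel, total weight = 5.3 + 2.8 + 9.0 + 3.4 + 9.6 = 30.1.
Along x: (13680.5 + 9.6·x) / 30.1 = 695 (existing moment 5.3·509 + 2.8·198 + 9.0·1045 + 3.4·301 = 13680.5) ⇒ x = (20919.5 − 13680.5) / 9.6 ≈ 754.06.

x ≈ 754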